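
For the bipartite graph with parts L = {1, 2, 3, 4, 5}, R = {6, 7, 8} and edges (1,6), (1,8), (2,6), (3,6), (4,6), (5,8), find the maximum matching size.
2 (matching: (1,8), (2,6); upper bound min(|L|,|R|) = min(5,3) = 3)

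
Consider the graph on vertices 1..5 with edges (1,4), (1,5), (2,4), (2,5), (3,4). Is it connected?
Yes (BFS from 1 visits [1, 4, 5, 2, 3] — all 5 vertices reached)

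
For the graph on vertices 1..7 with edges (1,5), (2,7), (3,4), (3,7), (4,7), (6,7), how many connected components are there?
2 (components: {1, 5}, {2, 3, 4, 6, 7})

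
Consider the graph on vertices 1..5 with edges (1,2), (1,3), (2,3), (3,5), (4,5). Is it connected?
Yes (BFS from 1 visits [1, 2, 3, 5, 4] — all 5 vertices reached)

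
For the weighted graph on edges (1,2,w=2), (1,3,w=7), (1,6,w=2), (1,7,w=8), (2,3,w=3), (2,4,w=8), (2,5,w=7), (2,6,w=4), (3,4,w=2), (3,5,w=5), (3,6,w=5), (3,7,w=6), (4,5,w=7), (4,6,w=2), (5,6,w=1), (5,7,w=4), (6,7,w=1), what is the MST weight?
10 (MST edges: (1,2,w=2), (1,6,w=2), (3,4,w=2), (4,6,w=2), (5,6,w=1), (6,7,w=1); sum of weights 2 + 2 + 2 + 2 + 1 + 1 = 10)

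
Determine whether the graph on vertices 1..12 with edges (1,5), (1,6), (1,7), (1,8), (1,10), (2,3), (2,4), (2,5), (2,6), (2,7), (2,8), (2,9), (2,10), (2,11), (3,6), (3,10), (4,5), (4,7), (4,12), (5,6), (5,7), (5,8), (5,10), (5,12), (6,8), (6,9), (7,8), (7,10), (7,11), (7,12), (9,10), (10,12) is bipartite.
No (odd cycle of length 3: 5 -> 1 -> 10 -> 5)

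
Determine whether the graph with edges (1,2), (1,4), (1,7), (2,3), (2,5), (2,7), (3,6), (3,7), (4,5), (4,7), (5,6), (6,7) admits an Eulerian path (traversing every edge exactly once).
No (6 vertices have odd degree: {1, 3, 4, 5, 6, 7}; Eulerian path requires 0 or 2)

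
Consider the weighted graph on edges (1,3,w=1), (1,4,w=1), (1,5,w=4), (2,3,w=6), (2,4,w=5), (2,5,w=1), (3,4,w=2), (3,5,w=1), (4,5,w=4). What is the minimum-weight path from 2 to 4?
4 (path: 2 -> 5 -> 3 -> 4; weights 1 + 1 + 2 = 4)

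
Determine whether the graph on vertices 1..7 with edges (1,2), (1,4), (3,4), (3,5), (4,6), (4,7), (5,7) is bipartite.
Yes. Partition: {1, 3, 6, 7}, {2, 4, 5}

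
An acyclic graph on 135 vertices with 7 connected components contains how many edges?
128 (Each of the 7 component trees on V_i vertices has V_i - 1 edges; summing gives V - C = 135 - 7 = 128)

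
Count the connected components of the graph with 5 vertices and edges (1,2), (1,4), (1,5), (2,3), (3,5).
1 (components: {1, 2, 3, 4, 5})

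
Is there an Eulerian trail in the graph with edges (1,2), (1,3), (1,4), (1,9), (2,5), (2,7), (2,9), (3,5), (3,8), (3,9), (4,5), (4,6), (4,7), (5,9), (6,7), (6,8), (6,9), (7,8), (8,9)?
Yes — and in fact it has an Eulerian circuit (the graph is connected and all 9 vertices have even degree)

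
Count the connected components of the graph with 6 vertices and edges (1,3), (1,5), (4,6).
3 (components: {1, 3, 5}, {2}, {4, 6})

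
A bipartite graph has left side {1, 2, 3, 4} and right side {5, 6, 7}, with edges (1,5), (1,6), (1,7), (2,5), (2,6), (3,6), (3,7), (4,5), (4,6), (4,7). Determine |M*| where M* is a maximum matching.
3 (matching: (1,7), (2,6), (4,5); upper bound min(|L|,|R|) = min(4,3) = 3)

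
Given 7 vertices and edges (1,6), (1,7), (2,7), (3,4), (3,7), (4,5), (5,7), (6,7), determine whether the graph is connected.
Yes (BFS from 1 visits [1, 6, 7, 2, 3, 5, 4] — all 7 vertices reached)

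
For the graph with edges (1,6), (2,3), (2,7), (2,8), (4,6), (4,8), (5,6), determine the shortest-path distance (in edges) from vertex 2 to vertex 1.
4 (path: 2 -> 8 -> 4 -> 6 -> 1, 4 edges)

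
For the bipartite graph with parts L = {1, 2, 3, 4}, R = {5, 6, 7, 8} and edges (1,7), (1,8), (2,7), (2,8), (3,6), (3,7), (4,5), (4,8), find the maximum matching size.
4 (matching: (1,8), (2,7), (3,6), (4,5); upper bound min(|L|,|R|) = min(4,4) = 4)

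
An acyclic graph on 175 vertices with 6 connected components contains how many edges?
169 (Each of the 6 component trees on V_i vertices has V_i - 1 edges; summing gives V - C = 175 - 6 = 169)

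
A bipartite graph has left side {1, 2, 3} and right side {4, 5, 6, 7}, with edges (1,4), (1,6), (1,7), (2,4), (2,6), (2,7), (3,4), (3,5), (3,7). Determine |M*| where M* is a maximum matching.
3 (matching: (1,7), (2,6), (3,5); upper bound min(|L|,|R|) = min(3,4) = 3)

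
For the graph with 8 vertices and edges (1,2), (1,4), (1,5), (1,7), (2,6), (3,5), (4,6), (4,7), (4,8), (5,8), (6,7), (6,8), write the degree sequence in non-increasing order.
[4, 4, 4, 3, 3, 3, 2, 1] (degrees: deg(1)=4, deg(2)=2, deg(3)=1, deg(4)=4, deg(5)=3, deg(6)=4, deg(7)=3, deg(8)=3)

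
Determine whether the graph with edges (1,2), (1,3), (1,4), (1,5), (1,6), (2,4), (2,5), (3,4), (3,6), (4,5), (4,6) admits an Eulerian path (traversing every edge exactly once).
No (6 vertices have odd degree: {1, 2, 3, 4, 5, 6}; Eulerian path requires 0 or 2)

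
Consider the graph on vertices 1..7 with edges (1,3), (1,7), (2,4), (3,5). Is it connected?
No, it has 3 components: {1, 3, 5, 7}, {2, 4}, {6}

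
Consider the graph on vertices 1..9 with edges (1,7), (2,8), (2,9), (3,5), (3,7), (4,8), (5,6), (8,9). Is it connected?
No, it has 2 components: {1, 3, 5, 6, 7}, {2, 4, 8, 9}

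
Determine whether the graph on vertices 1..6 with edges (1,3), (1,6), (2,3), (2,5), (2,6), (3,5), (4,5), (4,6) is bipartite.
No (odd cycle of length 5: 2 -> 6 -> 1 -> 3 -> 5 -> 2)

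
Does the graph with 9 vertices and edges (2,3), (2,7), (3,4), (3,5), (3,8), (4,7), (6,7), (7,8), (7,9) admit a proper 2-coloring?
Yes. Partition: {1, 2, 4, 5, 6, 8, 9}, {3, 7}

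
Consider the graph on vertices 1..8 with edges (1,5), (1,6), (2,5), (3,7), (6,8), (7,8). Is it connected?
No, it has 2 components: {1, 2, 3, 5, 6, 7, 8}, {4}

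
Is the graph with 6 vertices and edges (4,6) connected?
No, it has 5 components: {1}, {2}, {3}, {4, 6}, {5}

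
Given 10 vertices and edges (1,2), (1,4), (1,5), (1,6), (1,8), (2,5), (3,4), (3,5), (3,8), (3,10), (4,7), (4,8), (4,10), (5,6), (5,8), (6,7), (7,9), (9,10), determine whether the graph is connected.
Yes (BFS from 1 visits [1, 2, 4, 5, 6, 8, 3, 7, 10, 9] — all 10 vertices reached)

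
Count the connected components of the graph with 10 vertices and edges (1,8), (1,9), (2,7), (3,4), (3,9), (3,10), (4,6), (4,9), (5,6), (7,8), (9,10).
1 (components: {1, 2, 3, 4, 5, 6, 7, 8, 9, 10})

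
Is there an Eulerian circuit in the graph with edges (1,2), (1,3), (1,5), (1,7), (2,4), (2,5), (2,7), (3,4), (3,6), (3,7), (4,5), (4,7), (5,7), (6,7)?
Yes (the graph is connected and all 7 vertices have even degree)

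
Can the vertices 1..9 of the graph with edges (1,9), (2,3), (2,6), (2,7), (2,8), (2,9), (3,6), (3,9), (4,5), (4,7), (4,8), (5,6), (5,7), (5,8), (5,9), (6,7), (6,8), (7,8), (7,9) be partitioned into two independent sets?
No (odd cycle of length 3: 5 -> 9 -> 7 -> 5)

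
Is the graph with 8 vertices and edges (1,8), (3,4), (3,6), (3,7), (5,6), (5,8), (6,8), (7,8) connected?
No, it has 2 components: {1, 3, 4, 5, 6, 7, 8}, {2}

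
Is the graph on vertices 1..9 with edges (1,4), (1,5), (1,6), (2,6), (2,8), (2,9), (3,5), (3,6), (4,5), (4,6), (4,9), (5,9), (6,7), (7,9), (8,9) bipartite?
No (odd cycle of length 3: 6 -> 1 -> 4 -> 6)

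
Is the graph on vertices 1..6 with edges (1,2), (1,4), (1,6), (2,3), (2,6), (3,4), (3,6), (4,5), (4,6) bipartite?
No (odd cycle of length 3: 6 -> 1 -> 2 -> 6)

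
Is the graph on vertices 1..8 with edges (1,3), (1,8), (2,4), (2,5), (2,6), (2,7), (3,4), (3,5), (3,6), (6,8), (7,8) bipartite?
Yes. Partition: {1, 4, 5, 6, 7}, {2, 3, 8}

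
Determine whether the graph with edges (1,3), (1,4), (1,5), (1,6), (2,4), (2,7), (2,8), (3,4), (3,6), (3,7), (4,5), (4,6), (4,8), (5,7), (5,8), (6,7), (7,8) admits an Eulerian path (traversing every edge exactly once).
Yes (the graph is connected and exactly 2 vertices have odd degree: {2, 7}; any Eulerian path must start and end at those)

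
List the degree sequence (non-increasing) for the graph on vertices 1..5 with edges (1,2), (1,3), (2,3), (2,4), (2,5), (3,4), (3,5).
[4, 4, 2, 2, 2] (degrees: deg(1)=2, deg(2)=4, deg(3)=4, deg(4)=2, deg(5)=2)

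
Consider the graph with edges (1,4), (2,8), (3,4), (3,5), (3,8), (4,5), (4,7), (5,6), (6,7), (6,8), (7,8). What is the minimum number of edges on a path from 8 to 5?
2 (path: 8 -> 6 -> 5, 2 edges)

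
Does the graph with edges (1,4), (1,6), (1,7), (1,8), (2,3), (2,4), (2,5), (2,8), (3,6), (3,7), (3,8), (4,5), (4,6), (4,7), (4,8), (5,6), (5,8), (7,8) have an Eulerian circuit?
Yes (the graph is connected and all 8 vertices have even degree)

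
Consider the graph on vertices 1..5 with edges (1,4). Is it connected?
No, it has 4 components: {1, 4}, {2}, {3}, {5}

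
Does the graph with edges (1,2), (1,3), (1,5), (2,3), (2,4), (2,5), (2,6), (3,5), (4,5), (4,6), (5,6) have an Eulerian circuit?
No (6 vertices have odd degree: {1, 2, 3, 4, 5, 6}; Eulerian circuit requires 0)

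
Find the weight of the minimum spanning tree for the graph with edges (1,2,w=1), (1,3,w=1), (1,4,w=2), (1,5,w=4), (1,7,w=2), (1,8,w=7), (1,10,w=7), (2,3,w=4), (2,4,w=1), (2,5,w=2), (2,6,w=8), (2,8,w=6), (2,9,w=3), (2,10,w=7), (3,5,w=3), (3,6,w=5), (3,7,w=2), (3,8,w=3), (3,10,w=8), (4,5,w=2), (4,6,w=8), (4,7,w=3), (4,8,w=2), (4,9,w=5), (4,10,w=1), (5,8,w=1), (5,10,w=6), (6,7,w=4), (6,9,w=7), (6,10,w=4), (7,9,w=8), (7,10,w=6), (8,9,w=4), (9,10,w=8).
16 (MST edges: (1,2,w=1), (1,3,w=1), (1,7,w=2), (2,4,w=1), (2,5,w=2), (2,9,w=3), (4,10,w=1), (5,8,w=1), (6,7,w=4); sum of weights 1 + 1 + 2 + 1 + 2 + 3 + 1 + 1 + 4 = 16)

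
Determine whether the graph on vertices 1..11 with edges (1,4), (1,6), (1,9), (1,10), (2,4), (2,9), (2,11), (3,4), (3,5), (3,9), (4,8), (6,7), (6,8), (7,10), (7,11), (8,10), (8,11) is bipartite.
Yes. Partition: {1, 2, 3, 7, 8}, {4, 5, 6, 9, 10, 11}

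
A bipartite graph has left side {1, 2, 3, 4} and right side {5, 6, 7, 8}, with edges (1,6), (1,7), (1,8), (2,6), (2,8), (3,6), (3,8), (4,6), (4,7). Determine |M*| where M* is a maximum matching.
3 (matching: (1,8), (2,6), (4,7); upper bound min(|L|,|R|) = min(4,4) = 4)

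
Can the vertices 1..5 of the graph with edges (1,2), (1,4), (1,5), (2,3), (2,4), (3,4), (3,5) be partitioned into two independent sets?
No (odd cycle of length 3: 4 -> 1 -> 2 -> 4)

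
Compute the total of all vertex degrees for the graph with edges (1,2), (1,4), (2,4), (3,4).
8 (handshake: sum of degrees = 2|E| = 2 x 4 = 8)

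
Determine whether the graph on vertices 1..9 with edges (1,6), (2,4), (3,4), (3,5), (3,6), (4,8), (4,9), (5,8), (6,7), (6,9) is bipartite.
Yes. Partition: {1, 2, 3, 7, 8, 9}, {4, 5, 6}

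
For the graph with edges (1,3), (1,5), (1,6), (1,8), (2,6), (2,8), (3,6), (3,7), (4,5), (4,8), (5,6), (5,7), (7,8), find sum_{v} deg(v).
26 (handshake: sum of degrees = 2|E| = 2 x 13 = 26)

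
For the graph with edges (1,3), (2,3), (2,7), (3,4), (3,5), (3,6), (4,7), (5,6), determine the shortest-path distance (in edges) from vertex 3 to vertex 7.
2 (path: 3 -> 2 -> 7, 2 edges)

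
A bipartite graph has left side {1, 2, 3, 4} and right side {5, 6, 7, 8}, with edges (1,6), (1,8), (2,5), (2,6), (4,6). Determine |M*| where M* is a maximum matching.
3 (matching: (1,8), (2,5), (4,6); upper bound min(|L|,|R|) = min(4,4) = 4)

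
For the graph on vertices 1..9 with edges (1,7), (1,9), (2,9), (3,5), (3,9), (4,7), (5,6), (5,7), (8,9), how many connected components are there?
1 (components: {1, 2, 3, 4, 5, 6, 7, 8, 9})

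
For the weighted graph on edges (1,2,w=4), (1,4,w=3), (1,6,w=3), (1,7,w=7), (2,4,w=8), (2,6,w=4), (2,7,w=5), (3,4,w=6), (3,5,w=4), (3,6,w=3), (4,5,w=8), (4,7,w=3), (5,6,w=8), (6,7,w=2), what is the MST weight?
19 (MST edges: (1,2,w=4), (1,4,w=3), (1,6,w=3), (3,5,w=4), (3,6,w=3), (6,7,w=2); sum of weights 4 + 3 + 3 + 4 + 3 + 2 = 19)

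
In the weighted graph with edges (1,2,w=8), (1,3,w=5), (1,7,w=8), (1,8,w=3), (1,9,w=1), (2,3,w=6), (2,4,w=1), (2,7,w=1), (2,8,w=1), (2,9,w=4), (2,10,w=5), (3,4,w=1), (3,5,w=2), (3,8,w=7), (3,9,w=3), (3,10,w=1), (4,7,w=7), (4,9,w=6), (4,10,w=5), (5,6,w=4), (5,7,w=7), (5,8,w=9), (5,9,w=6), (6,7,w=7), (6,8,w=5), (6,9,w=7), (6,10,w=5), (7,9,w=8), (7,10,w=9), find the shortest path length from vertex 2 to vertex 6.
6 (path: 2 -> 8 -> 6; weights 1 + 5 = 6)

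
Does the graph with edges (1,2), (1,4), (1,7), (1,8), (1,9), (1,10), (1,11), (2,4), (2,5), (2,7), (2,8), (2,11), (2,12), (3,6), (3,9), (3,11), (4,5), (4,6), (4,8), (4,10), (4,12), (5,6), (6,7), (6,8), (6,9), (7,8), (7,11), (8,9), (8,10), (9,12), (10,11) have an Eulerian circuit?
No (10 vertices have odd degree: {1, 2, 3, 4, 5, 7, 8, 9, 11, 12}; Eulerian circuit requires 0)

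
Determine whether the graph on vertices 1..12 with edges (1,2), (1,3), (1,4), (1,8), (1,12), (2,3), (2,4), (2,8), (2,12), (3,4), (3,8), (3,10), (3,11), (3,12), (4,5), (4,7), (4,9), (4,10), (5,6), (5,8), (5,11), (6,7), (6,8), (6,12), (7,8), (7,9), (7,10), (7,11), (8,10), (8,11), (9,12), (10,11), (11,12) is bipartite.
No (odd cycle of length 3: 3 -> 1 -> 12 -> 3)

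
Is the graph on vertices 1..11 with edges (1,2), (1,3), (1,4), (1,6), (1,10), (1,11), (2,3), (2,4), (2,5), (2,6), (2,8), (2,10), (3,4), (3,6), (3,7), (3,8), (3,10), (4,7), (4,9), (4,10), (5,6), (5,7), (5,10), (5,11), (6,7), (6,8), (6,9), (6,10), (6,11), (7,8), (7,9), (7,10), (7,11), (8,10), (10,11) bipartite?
No (odd cycle of length 3: 4 -> 1 -> 3 -> 4)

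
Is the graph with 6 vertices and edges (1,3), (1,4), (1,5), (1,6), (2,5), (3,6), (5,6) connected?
Yes (BFS from 1 visits [1, 3, 4, 5, 6, 2] — all 6 vertices reached)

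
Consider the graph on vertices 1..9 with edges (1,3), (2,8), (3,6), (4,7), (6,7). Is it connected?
No, it has 4 components: {1, 3, 4, 6, 7}, {2, 8}, {5}, {9}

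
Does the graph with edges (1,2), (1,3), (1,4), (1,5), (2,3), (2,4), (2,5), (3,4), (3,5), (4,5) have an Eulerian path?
Yes — and in fact it has an Eulerian circuit (the graph is connected and all 5 vertices have even degree)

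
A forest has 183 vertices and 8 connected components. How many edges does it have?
175 (Each of the 8 component trees on V_i vertices has V_i - 1 edges; summing gives V - C = 183 - 8 = 175)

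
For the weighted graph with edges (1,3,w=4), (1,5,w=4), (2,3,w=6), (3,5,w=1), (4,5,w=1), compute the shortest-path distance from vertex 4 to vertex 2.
8 (path: 4 -> 5 -> 3 -> 2; weights 1 + 1 + 6 = 8)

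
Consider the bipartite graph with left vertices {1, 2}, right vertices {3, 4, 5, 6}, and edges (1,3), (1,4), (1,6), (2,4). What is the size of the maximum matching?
2 (matching: (1,6), (2,4); upper bound min(|L|,|R|) = min(2,4) = 2)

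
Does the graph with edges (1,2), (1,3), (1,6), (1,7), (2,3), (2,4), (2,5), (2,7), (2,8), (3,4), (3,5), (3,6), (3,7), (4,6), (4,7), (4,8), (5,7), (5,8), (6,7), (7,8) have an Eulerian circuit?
No (2 vertices have odd degree: {4, 7}; Eulerian circuit requires 0)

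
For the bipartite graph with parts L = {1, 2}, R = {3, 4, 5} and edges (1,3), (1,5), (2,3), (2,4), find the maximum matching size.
2 (matching: (1,5), (2,4); upper bound min(|L|,|R|) = min(2,3) = 2)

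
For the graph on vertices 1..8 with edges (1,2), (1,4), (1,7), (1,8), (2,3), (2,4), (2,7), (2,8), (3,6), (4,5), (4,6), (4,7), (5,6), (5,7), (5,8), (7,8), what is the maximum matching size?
4 (matching: (1,2), (3,6), (4,7), (5,8); upper bound floor(n/2) = floor(8/2) = 4)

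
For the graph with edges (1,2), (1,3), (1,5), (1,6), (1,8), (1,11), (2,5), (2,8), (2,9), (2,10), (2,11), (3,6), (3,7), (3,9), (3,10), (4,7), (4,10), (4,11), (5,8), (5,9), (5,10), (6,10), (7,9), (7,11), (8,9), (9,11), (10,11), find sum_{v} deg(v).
54 (handshake: sum of degrees = 2|E| = 2 x 27 = 54)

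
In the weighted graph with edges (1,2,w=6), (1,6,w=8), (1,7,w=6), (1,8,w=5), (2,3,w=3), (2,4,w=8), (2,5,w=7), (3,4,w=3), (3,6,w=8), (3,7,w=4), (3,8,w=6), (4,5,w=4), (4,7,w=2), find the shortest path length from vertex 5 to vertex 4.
4 (path: 5 -> 4; weights 4 = 4)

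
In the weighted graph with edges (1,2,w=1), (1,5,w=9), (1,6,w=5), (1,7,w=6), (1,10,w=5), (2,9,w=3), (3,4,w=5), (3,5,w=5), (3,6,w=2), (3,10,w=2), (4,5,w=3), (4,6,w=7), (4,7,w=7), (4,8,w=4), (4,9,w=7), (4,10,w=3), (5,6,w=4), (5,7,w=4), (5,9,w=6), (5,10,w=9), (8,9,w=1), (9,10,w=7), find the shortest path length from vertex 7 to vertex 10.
10 (path: 7 -> 4 -> 10; weights 7 + 3 = 10)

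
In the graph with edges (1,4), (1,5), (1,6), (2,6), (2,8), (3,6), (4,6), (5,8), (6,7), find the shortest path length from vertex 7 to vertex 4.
2 (path: 7 -> 6 -> 4, 2 edges)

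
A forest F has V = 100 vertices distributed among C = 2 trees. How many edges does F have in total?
98 (Each of the 2 component trees on V_i vertices has V_i - 1 edges; summing gives V - C = 100 - 2 = 98)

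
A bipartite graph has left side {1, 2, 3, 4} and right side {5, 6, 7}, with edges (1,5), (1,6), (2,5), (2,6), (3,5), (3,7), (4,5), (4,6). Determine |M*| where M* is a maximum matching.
3 (matching: (1,6), (2,5), (3,7); upper bound min(|L|,|R|) = min(4,3) = 3)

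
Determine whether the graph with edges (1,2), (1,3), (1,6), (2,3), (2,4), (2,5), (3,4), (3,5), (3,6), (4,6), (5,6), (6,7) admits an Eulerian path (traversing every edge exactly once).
No (6 vertices have odd degree: {1, 3, 4, 5, 6, 7}; Eulerian path requires 0 or 2)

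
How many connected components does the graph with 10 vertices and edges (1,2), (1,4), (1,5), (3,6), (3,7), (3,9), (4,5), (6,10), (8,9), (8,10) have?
2 (components: {1, 2, 4, 5}, {3, 6, 7, 8, 9, 10})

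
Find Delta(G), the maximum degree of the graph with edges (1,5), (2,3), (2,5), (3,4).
2 (attained at vertices 2, 3, 5)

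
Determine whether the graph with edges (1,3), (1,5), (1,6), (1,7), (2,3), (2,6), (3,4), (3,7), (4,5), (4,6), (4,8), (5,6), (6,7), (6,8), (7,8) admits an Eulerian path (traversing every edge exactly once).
Yes (the graph is connected and exactly 2 vertices have odd degree: {5, 8}; any Eulerian path must start and end at those)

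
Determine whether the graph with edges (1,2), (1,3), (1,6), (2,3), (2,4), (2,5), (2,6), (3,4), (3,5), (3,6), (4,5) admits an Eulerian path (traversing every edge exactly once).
No (6 vertices have odd degree: {1, 2, 3, 4, 5, 6}; Eulerian path requires 0 or 2)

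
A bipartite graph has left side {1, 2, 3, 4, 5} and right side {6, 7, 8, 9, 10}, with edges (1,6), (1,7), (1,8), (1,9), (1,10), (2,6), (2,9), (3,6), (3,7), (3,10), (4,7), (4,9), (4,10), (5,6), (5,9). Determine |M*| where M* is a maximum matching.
5 (matching: (1,8), (2,9), (3,10), (4,7), (5,6); upper bound min(|L|,|R|) = min(5,5) = 5)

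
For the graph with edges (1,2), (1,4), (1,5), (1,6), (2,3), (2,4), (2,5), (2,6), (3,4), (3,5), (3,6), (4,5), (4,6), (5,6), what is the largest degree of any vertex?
5 (attained at vertices 2, 4, 5, 6)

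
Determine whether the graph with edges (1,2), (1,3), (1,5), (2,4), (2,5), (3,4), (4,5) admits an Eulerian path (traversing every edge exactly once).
No (4 vertices have odd degree: {1, 2, 4, 5}; Eulerian path requires 0 or 2)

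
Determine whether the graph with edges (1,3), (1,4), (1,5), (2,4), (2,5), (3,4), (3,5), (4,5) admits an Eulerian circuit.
No (2 vertices have odd degree: {1, 3}; Eulerian circuit requires 0)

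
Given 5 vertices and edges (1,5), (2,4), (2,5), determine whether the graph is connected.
No, it has 2 components: {1, 2, 4, 5}, {3}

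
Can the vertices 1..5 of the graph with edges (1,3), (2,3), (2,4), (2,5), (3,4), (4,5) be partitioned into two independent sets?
No (odd cycle of length 3: 2 -> 3 -> 4 -> 2)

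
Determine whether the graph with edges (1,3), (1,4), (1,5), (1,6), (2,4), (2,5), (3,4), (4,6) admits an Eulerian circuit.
Yes (the graph is connected and all 6 vertices have even degree)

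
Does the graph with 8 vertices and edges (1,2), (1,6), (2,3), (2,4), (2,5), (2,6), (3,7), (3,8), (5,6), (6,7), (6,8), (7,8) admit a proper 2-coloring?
No (odd cycle of length 3: 6 -> 1 -> 2 -> 6)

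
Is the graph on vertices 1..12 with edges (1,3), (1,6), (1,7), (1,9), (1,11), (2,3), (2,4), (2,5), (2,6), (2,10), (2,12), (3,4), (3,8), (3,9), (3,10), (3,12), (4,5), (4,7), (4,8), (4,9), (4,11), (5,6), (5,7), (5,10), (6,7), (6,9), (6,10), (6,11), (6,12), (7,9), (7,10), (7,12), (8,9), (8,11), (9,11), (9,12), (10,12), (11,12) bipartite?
No (odd cycle of length 3: 3 -> 1 -> 9 -> 3)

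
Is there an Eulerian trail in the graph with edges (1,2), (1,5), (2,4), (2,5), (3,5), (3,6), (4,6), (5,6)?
Yes (the graph is connected and exactly 2 vertices have odd degree: {2, 6}; any Eulerian path must start and end at those)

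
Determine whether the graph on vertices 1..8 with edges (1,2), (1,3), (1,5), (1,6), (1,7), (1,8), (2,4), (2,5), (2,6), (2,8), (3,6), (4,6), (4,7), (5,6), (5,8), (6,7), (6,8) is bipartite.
No (odd cycle of length 3: 6 -> 1 -> 7 -> 6)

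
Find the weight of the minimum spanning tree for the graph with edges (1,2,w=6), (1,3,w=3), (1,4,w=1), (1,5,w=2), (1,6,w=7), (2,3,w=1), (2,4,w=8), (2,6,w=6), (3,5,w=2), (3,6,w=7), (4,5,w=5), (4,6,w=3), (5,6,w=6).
9 (MST edges: (1,4,w=1), (1,5,w=2), (2,3,w=1), (3,5,w=2), (4,6,w=3); sum of weights 1 + 2 + 1 + 2 + 3 = 9)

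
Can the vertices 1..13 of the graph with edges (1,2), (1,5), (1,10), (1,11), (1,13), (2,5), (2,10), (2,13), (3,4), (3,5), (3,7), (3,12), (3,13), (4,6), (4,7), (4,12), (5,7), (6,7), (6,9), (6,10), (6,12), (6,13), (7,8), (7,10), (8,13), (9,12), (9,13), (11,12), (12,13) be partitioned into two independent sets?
No (odd cycle of length 3: 2 -> 1 -> 5 -> 2)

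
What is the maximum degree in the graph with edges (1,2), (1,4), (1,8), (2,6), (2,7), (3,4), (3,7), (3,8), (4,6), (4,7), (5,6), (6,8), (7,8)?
4 (attained at vertices 4, 6, 7, 8)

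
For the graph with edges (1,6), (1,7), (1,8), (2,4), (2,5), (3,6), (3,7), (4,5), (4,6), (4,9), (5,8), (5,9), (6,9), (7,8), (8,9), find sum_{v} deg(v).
30 (handshake: sum of degrees = 2|E| = 2 x 15 = 30)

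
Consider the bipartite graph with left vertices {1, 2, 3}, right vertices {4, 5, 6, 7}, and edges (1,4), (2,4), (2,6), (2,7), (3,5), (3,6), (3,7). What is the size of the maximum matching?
3 (matching: (1,4), (2,7), (3,6); upper bound min(|L|,|R|) = min(3,4) = 3)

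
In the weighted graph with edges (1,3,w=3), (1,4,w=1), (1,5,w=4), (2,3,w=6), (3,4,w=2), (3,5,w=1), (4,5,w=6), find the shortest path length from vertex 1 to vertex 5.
4 (path: 1 -> 5; weights 4 = 4)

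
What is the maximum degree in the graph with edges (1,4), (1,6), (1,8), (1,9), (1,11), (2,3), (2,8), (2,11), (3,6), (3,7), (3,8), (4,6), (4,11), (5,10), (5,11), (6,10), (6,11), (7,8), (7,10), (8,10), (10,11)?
6 (attained at vertex 11)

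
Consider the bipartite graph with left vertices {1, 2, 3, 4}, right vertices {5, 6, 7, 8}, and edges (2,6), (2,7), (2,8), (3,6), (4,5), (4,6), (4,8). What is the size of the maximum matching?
3 (matching: (2,7), (3,6), (4,8); upper bound min(|L|,|R|) = min(4,4) = 4)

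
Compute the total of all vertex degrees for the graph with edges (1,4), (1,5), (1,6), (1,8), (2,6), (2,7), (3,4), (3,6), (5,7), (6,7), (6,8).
22 (handshake: sum of degrees = 2|E| = 2 x 11 = 22)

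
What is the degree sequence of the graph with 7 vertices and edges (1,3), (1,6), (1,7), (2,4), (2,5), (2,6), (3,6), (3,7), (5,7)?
[3, 3, 3, 3, 3, 2, 1] (degrees: deg(1)=3, deg(2)=3, deg(3)=3, deg(4)=1, deg(5)=2, deg(6)=3, deg(7)=3)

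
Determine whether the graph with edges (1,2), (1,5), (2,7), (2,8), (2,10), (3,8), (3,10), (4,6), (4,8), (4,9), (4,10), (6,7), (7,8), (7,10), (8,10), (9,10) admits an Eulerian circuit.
No (2 vertices have odd degree: {5, 8}; Eulerian circuit requires 0)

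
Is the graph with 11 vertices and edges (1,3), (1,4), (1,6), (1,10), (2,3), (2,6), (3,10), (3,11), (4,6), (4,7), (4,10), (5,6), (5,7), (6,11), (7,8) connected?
No, it has 2 components: {1, 2, 3, 4, 5, 6, 7, 8, 10, 11}, {9}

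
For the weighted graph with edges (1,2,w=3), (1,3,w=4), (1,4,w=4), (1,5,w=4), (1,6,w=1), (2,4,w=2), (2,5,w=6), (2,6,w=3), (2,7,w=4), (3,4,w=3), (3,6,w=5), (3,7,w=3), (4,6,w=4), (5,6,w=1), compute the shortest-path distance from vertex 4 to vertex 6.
4 (path: 4 -> 6; weights 4 = 4)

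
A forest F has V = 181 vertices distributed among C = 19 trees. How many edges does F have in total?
162 (Each of the 19 component trees on V_i vertices has V_i - 1 edges; summing gives V - C = 181 - 19 = 162)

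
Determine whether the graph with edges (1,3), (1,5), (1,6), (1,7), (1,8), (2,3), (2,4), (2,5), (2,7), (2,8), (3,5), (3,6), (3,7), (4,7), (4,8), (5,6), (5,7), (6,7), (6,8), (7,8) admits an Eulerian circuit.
No (8 vertices have odd degree: {1, 2, 3, 4, 5, 6, 7, 8}; Eulerian circuit requires 0)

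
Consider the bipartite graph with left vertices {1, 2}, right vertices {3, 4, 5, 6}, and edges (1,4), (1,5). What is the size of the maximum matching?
1 (matching: (1,5); upper bound min(|L|,|R|) = min(2,4) = 2)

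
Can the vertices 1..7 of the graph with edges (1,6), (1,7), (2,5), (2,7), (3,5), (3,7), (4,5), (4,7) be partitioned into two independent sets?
Yes. Partition: {1, 2, 3, 4}, {5, 6, 7}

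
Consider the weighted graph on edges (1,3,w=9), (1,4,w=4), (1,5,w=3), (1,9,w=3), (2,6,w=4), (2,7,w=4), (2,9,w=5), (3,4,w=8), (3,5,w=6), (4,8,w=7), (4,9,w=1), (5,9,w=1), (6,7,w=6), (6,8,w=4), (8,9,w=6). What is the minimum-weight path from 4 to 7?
10 (path: 4 -> 9 -> 2 -> 7; weights 1 + 5 + 4 = 10)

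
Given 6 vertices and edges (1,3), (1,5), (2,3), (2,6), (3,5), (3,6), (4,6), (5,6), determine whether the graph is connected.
Yes (BFS from 1 visits [1, 3, 5, 2, 6, 4] — all 6 vertices reached)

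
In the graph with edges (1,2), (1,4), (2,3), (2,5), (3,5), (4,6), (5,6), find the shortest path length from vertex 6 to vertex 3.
2 (path: 6 -> 5 -> 3, 2 edges)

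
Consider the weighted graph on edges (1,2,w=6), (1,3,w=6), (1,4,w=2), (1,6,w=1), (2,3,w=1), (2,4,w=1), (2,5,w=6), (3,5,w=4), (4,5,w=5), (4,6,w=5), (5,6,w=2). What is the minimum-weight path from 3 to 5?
4 (path: 3 -> 5; weights 4 = 4)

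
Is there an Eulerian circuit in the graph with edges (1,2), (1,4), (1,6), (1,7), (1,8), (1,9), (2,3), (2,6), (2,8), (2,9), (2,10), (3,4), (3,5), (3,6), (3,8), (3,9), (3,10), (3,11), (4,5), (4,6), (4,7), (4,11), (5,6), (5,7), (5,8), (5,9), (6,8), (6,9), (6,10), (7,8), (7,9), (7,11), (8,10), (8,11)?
Yes (the graph is connected and all 11 vertices have even degree)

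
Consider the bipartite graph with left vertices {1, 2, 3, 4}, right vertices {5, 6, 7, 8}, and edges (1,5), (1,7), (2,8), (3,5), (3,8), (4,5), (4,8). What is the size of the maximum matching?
3 (matching: (1,7), (2,8), (3,5); upper bound min(|L|,|R|) = min(4,4) = 4)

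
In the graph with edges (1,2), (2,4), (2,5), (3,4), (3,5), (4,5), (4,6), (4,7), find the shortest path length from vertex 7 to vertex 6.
2 (path: 7 -> 4 -> 6, 2 edges)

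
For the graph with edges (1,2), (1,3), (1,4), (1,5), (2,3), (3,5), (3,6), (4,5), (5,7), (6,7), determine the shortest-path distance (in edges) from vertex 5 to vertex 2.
2 (path: 5 -> 3 -> 2, 2 edges)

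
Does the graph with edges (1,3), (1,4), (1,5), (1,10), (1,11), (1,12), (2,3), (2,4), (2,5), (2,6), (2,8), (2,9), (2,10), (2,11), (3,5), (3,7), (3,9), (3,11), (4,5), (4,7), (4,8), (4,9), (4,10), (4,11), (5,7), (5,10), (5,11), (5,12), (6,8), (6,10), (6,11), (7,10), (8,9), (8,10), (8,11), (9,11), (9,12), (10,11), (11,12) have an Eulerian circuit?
Yes (the graph is connected and all 12 vertices have even degree)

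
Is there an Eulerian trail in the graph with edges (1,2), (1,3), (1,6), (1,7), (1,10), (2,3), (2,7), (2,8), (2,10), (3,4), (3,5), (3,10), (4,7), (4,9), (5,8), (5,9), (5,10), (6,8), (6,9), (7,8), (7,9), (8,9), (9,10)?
No (8 vertices have odd degree: {1, 2, 3, 4, 6, 7, 8, 10}; Eulerian path requires 0 or 2)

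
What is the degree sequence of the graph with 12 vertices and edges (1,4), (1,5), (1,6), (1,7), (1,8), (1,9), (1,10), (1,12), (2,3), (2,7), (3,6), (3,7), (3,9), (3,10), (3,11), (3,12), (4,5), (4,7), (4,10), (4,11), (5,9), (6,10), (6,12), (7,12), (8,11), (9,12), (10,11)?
[8, 7, 5, 5, 5, 5, 4, 4, 4, 3, 2, 2] (degrees: deg(1)=8, deg(2)=2, deg(3)=7, deg(4)=5, deg(5)=3, deg(6)=4, deg(7)=5, deg(8)=2, deg(9)=4, deg(10)=5, deg(11)=4, deg(12)=5)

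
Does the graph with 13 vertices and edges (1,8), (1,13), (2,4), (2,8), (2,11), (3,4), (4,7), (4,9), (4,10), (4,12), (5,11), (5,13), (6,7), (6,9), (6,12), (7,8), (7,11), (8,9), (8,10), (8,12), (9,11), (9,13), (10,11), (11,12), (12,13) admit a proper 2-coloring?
Yes. Partition: {1, 2, 3, 5, 7, 9, 10, 12}, {4, 6, 8, 11, 13}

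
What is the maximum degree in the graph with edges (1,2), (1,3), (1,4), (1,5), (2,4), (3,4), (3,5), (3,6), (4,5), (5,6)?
4 (attained at vertices 1, 3, 4, 5)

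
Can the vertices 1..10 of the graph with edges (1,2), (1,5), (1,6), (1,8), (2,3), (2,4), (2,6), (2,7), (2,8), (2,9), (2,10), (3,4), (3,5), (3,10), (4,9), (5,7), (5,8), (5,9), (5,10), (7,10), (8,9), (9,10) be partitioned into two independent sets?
No (odd cycle of length 3: 2 -> 1 -> 8 -> 2)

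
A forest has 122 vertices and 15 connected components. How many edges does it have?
107 (Each of the 15 component trees on V_i vertices has V_i - 1 edges; summing gives V - C = 122 - 15 = 107)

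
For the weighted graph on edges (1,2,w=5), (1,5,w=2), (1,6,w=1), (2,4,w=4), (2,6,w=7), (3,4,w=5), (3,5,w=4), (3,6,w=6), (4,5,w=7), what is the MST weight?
16 (MST edges: (1,2,w=5), (1,5,w=2), (1,6,w=1), (2,4,w=4), (3,5,w=4); sum of weights 5 + 2 + 1 + 4 + 4 = 16)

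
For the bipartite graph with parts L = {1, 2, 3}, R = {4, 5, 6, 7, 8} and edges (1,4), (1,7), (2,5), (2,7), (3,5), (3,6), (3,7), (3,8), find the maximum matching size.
3 (matching: (1,7), (2,5), (3,8); upper bound min(|L|,|R|) = min(3,5) = 3)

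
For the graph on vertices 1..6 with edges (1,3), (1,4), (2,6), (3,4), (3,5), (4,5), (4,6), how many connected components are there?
1 (components: {1, 2, 3, 4, 5, 6})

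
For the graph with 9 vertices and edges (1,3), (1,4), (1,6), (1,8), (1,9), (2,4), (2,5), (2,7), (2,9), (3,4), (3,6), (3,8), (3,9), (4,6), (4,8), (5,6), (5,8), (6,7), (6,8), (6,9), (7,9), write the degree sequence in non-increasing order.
[7, 5, 5, 5, 5, 5, 4, 3, 3] (degrees: deg(1)=5, deg(2)=4, deg(3)=5, deg(4)=5, deg(5)=3, deg(6)=7, deg(7)=3, deg(8)=5, deg(9)=5)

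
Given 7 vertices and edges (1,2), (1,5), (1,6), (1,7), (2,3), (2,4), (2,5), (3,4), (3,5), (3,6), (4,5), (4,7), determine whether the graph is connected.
Yes (BFS from 1 visits [1, 2, 5, 6, 7, 3, 4] — all 7 vertices reached)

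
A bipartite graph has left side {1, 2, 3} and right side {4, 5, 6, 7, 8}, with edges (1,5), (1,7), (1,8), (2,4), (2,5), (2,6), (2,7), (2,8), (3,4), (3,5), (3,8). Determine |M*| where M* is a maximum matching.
3 (matching: (1,7), (2,6), (3,8); upper bound min(|L|,|R|) = min(3,5) = 3)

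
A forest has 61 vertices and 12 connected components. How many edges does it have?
49 (Each of the 12 component trees on V_i vertices has V_i - 1 edges; summing gives V - C = 61 - 12 = 49)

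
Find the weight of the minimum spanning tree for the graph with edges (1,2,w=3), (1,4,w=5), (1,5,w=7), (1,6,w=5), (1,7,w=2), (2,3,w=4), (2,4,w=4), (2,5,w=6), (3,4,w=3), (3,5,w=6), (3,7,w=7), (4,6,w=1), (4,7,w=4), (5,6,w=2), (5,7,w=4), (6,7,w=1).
12 (MST edges: (1,2,w=3), (1,7,w=2), (3,4,w=3), (4,6,w=1), (5,6,w=2), (6,7,w=1); sum of weights 3 + 2 + 3 + 1 + 2 + 1 = 12)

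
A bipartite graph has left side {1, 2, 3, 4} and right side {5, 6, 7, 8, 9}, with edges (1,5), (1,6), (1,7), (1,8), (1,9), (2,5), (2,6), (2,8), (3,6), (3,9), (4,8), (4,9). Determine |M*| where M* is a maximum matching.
4 (matching: (1,7), (2,8), (3,6), (4,9); upper bound min(|L|,|R|) = min(4,5) = 4)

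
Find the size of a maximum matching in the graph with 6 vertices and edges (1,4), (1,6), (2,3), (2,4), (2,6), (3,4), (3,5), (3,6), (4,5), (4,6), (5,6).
3 (matching: (1,4), (2,6), (3,5); upper bound floor(n/2) = floor(6/2) = 3)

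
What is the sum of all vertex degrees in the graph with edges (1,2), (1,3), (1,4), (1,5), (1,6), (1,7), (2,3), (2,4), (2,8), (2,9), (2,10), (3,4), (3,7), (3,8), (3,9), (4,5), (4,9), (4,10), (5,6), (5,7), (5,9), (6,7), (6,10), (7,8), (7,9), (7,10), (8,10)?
54 (handshake: sum of degrees = 2|E| = 2 x 27 = 54)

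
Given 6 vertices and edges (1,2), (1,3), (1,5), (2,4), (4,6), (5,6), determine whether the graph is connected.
Yes (BFS from 1 visits [1, 2, 3, 5, 4, 6] — all 6 vertices reached)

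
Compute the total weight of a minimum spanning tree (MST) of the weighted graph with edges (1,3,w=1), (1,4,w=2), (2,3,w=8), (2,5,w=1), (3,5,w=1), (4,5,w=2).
5 (MST edges: (1,3,w=1), (1,4,w=2), (2,5,w=1), (3,5,w=1); sum of weights 1 + 2 + 1 + 1 = 5)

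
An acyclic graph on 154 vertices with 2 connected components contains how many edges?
152 (Each of the 2 component trees on V_i vertices has V_i - 1 edges; summing gives V - C = 154 - 2 = 152)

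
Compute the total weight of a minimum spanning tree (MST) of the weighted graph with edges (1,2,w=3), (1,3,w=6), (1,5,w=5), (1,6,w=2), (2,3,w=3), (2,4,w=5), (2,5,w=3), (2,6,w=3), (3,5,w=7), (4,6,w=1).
12 (MST edges: (1,2,w=3), (1,6,w=2), (2,3,w=3), (2,5,w=3), (4,6,w=1); sum of weights 3 + 2 + 3 + 3 + 1 = 12)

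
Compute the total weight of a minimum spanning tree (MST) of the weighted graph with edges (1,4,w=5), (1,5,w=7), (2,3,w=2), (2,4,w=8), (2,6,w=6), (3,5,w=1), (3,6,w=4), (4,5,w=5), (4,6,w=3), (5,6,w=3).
14 (MST edges: (1,4,w=5), (2,3,w=2), (3,5,w=1), (4,6,w=3), (5,6,w=3); sum of weights 5 + 2 + 1 + 3 + 3 = 14)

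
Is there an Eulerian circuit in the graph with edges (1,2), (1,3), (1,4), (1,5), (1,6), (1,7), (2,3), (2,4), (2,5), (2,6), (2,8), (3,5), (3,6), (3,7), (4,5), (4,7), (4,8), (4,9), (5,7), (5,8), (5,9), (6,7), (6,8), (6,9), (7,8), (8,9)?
No (2 vertices have odd degree: {3, 5}; Eulerian circuit requires 0)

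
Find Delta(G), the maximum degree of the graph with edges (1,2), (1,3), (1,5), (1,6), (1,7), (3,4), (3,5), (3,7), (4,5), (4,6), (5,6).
5 (attained at vertex 1)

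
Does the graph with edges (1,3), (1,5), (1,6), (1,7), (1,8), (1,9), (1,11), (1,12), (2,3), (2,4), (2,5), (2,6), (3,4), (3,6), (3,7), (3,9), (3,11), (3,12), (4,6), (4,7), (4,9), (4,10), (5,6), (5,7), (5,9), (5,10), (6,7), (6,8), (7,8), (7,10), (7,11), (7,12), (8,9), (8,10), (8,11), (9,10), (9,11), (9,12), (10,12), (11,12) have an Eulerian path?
Yes (the graph is connected and exactly 2 vertices have odd degree: {6, 7}; any Eulerian path must start and end at those)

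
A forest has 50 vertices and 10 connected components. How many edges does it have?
40 (Each of the 10 component trees on V_i vertices has V_i - 1 edges; summing gives V - C = 50 - 10 = 40)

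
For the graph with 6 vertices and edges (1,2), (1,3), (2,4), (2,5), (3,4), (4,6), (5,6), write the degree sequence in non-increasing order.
[3, 3, 2, 2, 2, 2] (degrees: deg(1)=2, deg(2)=3, deg(3)=2, deg(4)=3, deg(5)=2, deg(6)=2)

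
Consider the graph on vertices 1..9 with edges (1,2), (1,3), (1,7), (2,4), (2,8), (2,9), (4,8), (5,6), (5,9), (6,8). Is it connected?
Yes (BFS from 1 visits [1, 2, 3, 7, 4, 8, 9, 6, 5] — all 9 vertices reached)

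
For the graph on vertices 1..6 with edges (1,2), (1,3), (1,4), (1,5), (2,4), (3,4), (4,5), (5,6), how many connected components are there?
1 (components: {1, 2, 3, 4, 5, 6})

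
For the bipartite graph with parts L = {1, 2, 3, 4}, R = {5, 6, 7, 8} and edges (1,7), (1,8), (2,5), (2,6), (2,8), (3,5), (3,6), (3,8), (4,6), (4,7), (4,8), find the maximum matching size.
4 (matching: (1,8), (2,6), (3,5), (4,7); upper bound min(|L|,|R|) = min(4,4) = 4)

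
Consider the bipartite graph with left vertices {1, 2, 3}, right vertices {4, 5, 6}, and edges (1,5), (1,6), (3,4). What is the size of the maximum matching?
2 (matching: (1,6), (3,4); upper bound min(|L|,|R|) = min(3,3) = 3)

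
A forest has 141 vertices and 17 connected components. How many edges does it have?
124 (Each of the 17 component trees on V_i vertices has V_i - 1 edges; summing gives V - C = 141 - 17 = 124)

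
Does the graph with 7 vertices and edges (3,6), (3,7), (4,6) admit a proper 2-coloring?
Yes. Partition: {1, 2, 3, 4, 5}, {6, 7}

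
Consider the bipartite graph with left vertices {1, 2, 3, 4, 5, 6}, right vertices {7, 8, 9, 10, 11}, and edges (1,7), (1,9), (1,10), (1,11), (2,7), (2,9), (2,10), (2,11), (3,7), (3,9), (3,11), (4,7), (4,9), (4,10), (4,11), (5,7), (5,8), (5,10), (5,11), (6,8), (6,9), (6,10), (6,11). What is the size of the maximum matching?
5 (matching: (1,11), (2,10), (3,9), (4,7), (5,8); upper bound min(|L|,|R|) = min(6,5) = 5)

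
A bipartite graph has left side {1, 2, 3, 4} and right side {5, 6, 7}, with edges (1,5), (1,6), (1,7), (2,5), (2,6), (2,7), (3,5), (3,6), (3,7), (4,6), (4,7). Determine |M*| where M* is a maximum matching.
3 (matching: (1,7), (2,6), (3,5); upper bound min(|L|,|R|) = min(4,3) = 3)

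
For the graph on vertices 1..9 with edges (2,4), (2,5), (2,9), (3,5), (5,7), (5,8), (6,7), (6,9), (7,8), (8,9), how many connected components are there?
2 (components: {1}, {2, 3, 4, 5, 6, 7, 8, 9})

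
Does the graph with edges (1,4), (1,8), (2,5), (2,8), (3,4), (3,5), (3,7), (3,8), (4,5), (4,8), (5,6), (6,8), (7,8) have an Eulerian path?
Yes — and in fact it has an Eulerian circuit (the graph is connected and all 8 vertices have even degree)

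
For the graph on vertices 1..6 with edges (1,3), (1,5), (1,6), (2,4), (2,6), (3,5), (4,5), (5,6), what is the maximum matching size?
3 (matching: (1,6), (2,4), (3,5); upper bound floor(n/2) = floor(6/2) = 3)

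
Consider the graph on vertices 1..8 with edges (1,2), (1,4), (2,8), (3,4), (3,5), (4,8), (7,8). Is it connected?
No, it has 2 components: {1, 2, 3, 4, 5, 7, 8}, {6}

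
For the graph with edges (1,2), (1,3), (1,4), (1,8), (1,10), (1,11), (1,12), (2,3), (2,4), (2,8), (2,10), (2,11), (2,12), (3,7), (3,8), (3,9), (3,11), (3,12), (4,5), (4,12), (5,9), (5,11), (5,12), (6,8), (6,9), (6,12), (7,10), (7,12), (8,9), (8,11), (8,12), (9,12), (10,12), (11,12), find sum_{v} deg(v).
68 (handshake: sum of degrees = 2|E| = 2 x 34 = 68)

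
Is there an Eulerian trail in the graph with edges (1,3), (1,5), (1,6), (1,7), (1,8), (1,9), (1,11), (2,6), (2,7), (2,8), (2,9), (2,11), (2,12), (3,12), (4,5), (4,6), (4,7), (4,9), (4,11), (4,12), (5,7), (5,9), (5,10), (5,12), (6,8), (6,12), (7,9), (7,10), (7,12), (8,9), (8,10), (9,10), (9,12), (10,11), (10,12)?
No (4 vertices have odd degree: {1, 6, 7, 8}; Eulerian path requires 0 or 2)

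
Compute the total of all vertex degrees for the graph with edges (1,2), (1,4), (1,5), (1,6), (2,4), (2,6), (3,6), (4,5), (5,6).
18 (handshake: sum of degrees = 2|E| = 2 x 9 = 18)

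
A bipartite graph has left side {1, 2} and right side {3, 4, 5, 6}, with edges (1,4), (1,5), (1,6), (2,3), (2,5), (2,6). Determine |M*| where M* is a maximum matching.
2 (matching: (1,6), (2,5); upper bound min(|L|,|R|) = min(2,4) = 2)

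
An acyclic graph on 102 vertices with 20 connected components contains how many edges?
82 (Each of the 20 component trees on V_i vertices has V_i - 1 edges; summing gives V - C = 102 - 20 = 82)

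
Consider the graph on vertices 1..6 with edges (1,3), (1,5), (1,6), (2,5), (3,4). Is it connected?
Yes (BFS from 1 visits [1, 3, 5, 6, 4, 2] — all 6 vertices reached)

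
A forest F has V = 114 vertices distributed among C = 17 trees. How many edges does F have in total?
97 (Each of the 17 component trees on V_i vertices has V_i - 1 edges; summing gives V - C = 114 - 17 = 97)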